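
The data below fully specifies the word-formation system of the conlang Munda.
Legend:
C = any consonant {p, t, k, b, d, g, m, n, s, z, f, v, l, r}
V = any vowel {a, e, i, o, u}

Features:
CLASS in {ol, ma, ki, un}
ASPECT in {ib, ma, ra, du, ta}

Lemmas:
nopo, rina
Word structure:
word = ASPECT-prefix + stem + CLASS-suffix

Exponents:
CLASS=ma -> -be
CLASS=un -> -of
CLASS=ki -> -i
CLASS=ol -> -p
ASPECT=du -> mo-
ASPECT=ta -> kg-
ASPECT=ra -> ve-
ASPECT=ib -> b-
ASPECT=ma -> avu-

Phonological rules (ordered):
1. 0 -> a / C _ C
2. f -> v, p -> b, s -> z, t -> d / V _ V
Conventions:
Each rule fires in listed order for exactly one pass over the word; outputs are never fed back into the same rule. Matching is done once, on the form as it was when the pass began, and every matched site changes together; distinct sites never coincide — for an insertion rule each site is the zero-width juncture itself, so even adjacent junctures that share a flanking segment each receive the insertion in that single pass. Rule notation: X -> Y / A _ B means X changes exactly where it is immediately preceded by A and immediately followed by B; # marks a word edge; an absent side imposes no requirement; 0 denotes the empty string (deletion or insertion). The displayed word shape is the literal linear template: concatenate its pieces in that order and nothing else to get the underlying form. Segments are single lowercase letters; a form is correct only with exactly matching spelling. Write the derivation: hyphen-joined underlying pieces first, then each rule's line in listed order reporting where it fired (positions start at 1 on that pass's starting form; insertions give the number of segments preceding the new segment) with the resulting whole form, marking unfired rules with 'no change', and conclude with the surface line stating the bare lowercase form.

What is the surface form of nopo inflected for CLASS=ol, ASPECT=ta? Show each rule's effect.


underlying: kg-nopo-p
1. 0 -> a / C _ C: inserts after position(s) 1, 2: kaganopop
2. f -> v, p -> b, s -> z, t -> d / V _ V: fires at position(s) 7: kaganobop
surface: kaganobop


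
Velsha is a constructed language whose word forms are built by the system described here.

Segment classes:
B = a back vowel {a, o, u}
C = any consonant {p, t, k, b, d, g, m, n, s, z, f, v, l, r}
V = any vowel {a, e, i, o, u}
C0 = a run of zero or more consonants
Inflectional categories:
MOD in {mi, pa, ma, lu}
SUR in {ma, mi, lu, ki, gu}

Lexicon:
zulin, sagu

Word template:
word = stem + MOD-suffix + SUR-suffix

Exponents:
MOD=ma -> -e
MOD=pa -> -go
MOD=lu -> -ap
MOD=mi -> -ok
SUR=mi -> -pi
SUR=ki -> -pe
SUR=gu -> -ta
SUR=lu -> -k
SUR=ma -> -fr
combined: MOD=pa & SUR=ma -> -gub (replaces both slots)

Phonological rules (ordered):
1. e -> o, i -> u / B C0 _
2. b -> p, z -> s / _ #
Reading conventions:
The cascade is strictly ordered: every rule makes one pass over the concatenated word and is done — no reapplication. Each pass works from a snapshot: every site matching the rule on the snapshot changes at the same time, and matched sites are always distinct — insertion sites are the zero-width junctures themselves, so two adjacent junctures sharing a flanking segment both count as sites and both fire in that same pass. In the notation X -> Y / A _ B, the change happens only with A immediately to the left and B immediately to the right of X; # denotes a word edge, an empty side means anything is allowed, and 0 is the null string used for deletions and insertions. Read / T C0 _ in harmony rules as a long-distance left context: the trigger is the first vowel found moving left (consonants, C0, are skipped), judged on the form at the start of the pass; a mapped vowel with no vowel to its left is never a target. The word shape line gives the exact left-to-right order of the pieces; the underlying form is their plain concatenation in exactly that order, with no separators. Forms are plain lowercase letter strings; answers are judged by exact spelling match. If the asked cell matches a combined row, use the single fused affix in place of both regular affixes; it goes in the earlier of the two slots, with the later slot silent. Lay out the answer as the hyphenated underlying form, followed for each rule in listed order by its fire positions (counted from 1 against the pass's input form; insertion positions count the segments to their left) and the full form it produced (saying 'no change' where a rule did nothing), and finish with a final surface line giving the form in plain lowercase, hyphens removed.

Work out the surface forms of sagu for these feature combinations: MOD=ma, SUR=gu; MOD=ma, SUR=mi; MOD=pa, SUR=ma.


cell MOD=ma, SUR=gu:
underlying: sagu-e-ta
1. e -> o, i -> u / B C0 _: fires at position(s) 5: saguota
2. b -> p, z -> s / _ #: no change
surface: saguota

cell MOD=ma, SUR=mi:
underlying: sagu-e-pi
1. e -> o, i -> u / B C0 _: fires at position(s) 5: saguopi
2. b -> p, z -> s / _ #: no change
surface: saguopi

cell MOD=pa, SUR=ma:
underlying: sagu-gub
1. e -> o, i -> u / B C0 _: no change
2. b -> p, z -> s / _ #: fires at position(s) 7: sagugup
surface: sagugup


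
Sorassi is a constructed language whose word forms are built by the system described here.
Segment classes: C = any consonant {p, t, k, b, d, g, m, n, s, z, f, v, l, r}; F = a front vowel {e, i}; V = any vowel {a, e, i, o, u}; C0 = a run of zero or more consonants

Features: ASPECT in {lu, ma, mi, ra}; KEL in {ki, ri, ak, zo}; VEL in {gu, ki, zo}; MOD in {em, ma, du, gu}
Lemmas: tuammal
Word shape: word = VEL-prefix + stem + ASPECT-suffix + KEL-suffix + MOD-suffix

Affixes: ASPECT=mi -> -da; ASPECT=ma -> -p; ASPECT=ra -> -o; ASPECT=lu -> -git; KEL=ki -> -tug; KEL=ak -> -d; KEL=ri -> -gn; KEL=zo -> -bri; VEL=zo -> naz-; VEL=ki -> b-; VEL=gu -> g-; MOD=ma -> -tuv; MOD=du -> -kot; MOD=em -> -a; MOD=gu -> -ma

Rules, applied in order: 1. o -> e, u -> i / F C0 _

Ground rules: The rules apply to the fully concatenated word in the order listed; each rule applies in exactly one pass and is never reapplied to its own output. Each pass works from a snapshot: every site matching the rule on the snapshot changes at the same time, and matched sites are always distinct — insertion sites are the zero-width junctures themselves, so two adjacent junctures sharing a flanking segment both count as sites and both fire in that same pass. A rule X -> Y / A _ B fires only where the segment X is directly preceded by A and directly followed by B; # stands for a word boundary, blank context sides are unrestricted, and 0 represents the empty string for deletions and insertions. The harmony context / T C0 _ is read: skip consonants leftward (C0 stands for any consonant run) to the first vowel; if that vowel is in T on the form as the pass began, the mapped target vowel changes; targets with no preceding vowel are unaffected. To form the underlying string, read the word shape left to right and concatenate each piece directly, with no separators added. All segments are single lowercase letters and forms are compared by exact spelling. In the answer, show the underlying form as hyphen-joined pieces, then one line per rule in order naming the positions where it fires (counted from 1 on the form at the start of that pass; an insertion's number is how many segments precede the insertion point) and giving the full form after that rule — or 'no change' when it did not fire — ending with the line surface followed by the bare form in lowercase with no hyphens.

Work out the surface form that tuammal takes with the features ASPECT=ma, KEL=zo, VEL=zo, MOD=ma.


underlying: naz-tuammal-p-bri-tuv
1. o -> e, u -> i / F C0 _: fires at position(s) 16: naztuammalpbritiv
surface: naztuammalpbritiv


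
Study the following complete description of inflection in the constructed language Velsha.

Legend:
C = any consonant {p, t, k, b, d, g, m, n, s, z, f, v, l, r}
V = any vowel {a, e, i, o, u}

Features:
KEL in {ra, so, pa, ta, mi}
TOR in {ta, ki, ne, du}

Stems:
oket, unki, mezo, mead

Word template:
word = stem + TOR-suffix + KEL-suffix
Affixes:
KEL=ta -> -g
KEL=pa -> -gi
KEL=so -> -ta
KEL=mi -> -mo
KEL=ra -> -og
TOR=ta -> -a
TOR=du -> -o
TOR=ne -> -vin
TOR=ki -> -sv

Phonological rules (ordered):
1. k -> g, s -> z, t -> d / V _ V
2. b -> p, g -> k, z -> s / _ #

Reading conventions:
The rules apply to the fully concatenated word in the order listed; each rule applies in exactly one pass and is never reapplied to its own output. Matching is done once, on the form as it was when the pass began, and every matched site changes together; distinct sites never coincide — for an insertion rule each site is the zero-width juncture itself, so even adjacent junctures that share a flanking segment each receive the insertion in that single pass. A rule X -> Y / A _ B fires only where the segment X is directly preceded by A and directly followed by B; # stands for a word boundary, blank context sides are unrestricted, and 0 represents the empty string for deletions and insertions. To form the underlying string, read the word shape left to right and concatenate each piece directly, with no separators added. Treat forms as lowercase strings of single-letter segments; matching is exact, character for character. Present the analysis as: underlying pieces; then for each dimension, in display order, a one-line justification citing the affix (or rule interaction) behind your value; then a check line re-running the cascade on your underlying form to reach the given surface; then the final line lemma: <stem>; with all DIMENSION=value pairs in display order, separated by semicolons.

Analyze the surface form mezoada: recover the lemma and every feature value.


underlying: mezo-a-ta
KEL=so - signalled by the affix -ta
TOR=ta - signalled by the affix -a
check: mezoata -> mezoada -> mezoada
lemma: mezo; KEL=so; TOR=ta


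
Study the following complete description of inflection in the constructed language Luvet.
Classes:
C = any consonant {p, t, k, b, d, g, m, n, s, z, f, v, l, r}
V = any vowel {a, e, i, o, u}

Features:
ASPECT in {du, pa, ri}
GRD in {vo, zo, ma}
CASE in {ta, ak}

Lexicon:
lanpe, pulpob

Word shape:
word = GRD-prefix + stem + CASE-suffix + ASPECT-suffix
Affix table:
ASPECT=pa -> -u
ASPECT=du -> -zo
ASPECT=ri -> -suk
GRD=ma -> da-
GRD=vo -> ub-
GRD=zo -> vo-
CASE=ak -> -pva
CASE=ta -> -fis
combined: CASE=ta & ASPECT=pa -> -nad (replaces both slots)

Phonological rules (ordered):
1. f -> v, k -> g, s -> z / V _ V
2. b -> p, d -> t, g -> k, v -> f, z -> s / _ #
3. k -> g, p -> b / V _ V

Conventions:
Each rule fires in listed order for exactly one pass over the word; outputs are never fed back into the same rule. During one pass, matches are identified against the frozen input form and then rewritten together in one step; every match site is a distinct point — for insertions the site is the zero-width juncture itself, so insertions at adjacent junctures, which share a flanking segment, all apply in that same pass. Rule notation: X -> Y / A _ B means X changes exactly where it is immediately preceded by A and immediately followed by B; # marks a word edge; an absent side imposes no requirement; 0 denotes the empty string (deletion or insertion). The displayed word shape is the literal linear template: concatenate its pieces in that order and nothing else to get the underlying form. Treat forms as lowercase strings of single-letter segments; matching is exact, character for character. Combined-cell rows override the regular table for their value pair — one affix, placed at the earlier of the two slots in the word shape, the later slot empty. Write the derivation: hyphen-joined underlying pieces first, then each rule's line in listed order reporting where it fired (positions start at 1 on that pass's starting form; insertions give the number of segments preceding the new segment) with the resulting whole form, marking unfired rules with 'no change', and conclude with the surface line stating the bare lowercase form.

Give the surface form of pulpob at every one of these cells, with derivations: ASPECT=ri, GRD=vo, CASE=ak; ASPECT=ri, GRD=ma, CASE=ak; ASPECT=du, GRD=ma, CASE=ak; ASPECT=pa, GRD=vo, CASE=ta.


cell ASPECT=ri, GRD=vo, CASE=ak:
underlying: ub-pulpob-pva-suk
1. f -> v, k -> g, s -> z / V _ V: fires at position(s) 12: ubpulpobpvazuk
2. b -> p, d -> t, g -> k, v -> f, z -> s / _ #: no change
3. k -> g, p -> b / V _ V: no change
surface: ubpulpobpvazuk

cell ASPECT=ri, GRD=ma, CASE=ak:
underlying: da-pulpob-pva-suk
1. f -> v, k -> g, s -> z / V _ V: fires at position(s) 12: dapulpobpvazuk
2. b -> p, d -> t, g -> k, v -> f, z -> s / _ #: no change
3. k -> g, p -> b / V _ V: fires at position(s) 3: dabulpobpvazuk
surface: dabulpobpvazuk

cell ASPECT=du, GRD=ma, CASE=ak:
underlying: da-pulpob-pva-zo
1. f -> v, k -> g, s -> z / V _ V: no change
2. b -> p, d -> t, g -> k, v -> f, z -> s / _ #: no change
3. k -> g, p -> b / V _ V: fires at position(s) 3: dabulpobpvazo
surface: dabulpobpvazo

cell ASPECT=pa, GRD=vo, CASE=ta:
underlying: ub-pulpob-nad
1. f -> v, k -> g, s -> z / V _ V: no change
2. b -> p, d -> t, g -> k, v -> f, z -> s / _ #: fires at position(s) 11: ubpulpobnat
3. k -> g, p -> b / V _ V: no change
surface: ubpulpobnat


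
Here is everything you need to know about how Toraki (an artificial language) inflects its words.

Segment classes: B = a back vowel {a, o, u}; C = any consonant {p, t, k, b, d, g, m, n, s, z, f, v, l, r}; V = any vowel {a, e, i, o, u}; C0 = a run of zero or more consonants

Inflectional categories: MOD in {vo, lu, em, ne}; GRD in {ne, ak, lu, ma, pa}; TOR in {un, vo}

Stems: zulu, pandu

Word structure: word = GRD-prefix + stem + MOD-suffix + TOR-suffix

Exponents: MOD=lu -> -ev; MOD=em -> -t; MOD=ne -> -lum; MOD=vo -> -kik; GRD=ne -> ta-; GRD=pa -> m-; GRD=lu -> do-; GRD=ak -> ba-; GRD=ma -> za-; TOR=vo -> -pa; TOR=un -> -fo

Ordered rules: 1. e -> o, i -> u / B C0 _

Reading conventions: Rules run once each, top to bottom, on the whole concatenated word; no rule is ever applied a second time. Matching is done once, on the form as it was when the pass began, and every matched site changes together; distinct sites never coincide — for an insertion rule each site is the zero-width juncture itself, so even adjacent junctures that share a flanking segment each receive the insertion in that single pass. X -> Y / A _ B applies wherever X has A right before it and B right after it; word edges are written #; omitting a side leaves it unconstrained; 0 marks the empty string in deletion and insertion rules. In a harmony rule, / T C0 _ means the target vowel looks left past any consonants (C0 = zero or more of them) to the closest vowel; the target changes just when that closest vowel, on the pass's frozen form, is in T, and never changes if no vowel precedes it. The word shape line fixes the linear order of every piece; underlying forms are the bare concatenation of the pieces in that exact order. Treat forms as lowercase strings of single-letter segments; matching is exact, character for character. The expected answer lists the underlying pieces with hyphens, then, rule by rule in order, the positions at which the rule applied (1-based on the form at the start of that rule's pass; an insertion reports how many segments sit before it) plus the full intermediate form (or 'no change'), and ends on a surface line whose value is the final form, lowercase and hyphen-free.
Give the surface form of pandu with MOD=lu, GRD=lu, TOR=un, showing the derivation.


underlying: do-pandu-ev-fo
1. e -> o, i -> u / B C0 _: fires at position(s) 8: dopanduovfo
surface: dopanduovfo


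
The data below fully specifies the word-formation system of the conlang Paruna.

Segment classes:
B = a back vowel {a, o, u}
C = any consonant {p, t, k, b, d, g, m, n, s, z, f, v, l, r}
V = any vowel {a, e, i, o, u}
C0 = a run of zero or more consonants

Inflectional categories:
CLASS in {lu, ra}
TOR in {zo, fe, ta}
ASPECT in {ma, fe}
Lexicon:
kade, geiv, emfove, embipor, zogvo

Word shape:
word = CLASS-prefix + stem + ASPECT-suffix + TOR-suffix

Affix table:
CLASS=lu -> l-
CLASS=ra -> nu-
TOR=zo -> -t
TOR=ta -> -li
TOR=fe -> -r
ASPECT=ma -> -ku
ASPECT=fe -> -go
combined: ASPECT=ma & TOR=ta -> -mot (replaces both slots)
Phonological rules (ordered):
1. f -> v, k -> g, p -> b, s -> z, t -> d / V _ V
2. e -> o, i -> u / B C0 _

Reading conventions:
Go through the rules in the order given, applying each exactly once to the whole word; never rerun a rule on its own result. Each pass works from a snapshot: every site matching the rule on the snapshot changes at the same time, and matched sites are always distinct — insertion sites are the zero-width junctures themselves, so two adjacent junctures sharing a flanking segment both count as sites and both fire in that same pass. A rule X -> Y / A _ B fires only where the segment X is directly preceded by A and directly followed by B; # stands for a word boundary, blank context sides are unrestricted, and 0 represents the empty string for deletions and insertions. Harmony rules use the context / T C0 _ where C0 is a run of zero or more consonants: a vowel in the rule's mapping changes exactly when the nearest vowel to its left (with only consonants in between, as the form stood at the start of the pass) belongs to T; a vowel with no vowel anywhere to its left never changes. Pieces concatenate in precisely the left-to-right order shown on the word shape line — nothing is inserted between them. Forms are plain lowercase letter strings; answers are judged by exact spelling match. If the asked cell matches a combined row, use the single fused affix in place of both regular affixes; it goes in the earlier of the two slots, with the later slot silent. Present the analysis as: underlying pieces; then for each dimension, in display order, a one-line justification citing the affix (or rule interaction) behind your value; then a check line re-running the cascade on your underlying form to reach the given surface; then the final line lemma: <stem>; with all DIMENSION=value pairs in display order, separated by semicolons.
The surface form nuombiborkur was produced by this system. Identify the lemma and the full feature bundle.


underlying: nu-embipor-ku-r
CLASS=ra - signalled by the affix nu-
TOR=fe - signalled by the affix -r
ASPECT=ma - signalled by the affix -ku
check: nuembiporkur -> nuembiborkur -> nuombiborkur
lemma: embipor; CLASS=ra; TOR=fe; ASPECT=ma


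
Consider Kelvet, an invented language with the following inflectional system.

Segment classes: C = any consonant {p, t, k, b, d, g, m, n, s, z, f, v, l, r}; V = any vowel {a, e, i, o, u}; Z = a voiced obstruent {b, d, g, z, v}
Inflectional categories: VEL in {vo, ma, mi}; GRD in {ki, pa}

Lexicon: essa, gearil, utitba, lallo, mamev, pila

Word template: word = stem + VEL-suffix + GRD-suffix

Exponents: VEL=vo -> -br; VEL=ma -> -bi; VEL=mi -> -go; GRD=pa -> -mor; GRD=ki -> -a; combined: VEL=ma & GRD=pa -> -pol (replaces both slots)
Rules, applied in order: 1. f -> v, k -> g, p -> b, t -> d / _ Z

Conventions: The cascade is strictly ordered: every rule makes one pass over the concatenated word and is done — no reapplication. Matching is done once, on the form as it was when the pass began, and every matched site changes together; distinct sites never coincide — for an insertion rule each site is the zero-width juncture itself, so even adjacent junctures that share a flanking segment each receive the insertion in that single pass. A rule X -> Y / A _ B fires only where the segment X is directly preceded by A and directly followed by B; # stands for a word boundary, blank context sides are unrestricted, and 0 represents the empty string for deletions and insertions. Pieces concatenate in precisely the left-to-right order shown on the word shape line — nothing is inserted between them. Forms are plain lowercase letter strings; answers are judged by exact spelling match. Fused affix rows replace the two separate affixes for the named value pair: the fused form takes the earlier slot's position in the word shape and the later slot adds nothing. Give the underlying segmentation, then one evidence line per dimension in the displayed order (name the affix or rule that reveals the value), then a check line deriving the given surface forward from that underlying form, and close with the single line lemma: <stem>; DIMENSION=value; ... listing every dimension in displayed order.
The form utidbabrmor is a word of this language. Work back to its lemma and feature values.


underlying: utitba-br-mor
VEL=vo - signalled by the affix -br
GRD=pa - signalled by the affix -mor
check: utitbabrmor -> utidbabrmor
lemma: utitba; VEL=vo; GRD=pa


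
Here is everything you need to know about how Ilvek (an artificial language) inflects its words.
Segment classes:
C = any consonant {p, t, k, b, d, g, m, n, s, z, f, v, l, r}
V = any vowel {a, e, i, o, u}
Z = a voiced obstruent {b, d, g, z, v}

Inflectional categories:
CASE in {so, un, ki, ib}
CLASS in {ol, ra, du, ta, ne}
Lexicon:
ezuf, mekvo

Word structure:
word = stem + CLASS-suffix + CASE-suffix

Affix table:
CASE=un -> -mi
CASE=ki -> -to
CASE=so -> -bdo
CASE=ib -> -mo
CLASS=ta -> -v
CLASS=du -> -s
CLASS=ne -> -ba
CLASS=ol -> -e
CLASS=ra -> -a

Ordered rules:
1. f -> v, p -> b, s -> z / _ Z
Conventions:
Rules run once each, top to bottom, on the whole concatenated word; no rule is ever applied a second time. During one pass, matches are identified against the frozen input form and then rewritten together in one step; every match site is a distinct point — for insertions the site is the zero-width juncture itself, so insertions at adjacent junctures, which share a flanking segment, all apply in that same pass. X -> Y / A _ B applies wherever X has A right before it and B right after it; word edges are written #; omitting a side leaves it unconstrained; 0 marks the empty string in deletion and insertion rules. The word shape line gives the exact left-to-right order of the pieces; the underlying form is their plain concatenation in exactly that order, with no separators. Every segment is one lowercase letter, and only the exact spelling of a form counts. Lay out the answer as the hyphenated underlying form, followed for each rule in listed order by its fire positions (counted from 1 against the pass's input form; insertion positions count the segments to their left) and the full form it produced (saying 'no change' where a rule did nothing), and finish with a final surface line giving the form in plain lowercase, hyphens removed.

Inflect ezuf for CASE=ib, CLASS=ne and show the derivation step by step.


underlying: ezuf-ba-mo
1. f -> v, p -> b, s -> z / _ Z: fires at position(s) 4: ezuvbamo
surface: ezuvbamo


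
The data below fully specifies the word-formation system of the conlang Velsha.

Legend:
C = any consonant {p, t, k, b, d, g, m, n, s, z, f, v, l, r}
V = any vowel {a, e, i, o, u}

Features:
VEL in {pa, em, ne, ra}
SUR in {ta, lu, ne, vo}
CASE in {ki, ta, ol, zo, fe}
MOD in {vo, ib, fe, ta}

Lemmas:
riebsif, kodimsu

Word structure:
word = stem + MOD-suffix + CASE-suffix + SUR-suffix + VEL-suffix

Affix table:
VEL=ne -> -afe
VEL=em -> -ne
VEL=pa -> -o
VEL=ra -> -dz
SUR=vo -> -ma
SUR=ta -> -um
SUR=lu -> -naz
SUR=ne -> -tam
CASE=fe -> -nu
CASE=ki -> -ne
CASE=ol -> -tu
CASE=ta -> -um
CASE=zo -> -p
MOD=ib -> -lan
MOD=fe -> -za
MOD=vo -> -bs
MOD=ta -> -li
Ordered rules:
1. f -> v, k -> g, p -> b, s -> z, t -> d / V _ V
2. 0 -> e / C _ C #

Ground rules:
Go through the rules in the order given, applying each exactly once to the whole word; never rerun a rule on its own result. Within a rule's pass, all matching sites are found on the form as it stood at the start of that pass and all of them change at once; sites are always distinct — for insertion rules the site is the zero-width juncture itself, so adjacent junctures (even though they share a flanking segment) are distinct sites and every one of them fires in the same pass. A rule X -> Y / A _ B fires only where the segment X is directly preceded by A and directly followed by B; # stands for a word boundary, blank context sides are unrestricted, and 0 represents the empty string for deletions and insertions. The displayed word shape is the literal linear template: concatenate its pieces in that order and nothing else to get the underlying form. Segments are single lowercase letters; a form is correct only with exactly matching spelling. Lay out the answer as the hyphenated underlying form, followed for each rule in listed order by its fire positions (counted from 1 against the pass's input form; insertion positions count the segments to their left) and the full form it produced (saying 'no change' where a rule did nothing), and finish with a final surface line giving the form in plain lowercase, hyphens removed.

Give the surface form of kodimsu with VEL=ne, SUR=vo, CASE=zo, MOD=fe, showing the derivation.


underlying: kodimsu-za-p-ma-afe
1. f -> v, k -> g, p -> b, s -> z, t -> d / V _ V: fires at position(s) 14: kodimsuzapmaave
2. 0 -> e / C _ C #: no change
surface: kodimsuzapmaave


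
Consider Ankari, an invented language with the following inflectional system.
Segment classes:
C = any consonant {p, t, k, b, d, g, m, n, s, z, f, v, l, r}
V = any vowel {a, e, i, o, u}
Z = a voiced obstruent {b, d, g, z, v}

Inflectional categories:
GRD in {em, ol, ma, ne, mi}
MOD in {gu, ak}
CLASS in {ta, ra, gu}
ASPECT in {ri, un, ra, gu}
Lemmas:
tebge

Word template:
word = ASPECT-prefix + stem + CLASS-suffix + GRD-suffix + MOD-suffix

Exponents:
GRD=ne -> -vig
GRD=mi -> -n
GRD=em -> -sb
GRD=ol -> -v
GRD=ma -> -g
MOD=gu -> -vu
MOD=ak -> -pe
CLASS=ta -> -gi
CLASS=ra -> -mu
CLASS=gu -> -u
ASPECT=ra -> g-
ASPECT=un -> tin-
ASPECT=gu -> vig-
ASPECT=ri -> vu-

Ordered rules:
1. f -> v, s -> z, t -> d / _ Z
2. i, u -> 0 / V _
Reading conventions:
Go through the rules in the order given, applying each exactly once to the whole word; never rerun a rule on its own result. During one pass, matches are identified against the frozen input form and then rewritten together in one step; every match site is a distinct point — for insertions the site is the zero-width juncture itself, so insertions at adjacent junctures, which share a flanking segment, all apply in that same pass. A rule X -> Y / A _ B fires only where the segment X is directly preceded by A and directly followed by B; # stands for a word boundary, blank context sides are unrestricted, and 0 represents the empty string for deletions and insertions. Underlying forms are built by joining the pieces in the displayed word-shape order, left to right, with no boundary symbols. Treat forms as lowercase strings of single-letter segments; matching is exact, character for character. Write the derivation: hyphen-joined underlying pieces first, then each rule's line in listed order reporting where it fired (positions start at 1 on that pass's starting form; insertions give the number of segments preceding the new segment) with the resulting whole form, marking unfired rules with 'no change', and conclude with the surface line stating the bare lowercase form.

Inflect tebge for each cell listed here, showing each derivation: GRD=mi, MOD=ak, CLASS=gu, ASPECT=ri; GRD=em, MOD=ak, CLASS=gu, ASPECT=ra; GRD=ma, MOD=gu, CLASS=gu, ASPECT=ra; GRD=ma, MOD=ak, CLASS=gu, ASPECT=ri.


cell GRD=mi, MOD=ak, CLASS=gu, ASPECT=ri:
underlying: vu-tebge-u-n-pe
1. f -> v, s -> z, t -> d / _ Z: no change
2. i, u -> 0 / V _: fires at position(s) 8: vutebgenpe
surface: vutebgenpe

cell GRD=em, MOD=ak, CLASS=gu, ASPECT=ra:
underlying: g-tebge-u-sb-pe
1. f -> v, s -> z, t -> d / _ Z: fires at position(s) 8: gtebgeuzbpe
2. i, u -> 0 / V _: fires at position(s) 7: gtebgezbpe
surface: gtebgezbpe

cell GRD=ma, MOD=gu, CLASS=gu, ASPECT=ra:
underlying: g-tebge-u-g-vu
1. f -> v, s -> z, t -> d / _ Z: no change
2. i, u -> 0 / V _: fires at position(s) 7: gtebgegvu
surface: gtebgegvu

cell GRD=ma, MOD=ak, CLASS=gu, ASPECT=ri:
underlying: vu-tebge-u-g-pe
1. f -> v, s -> z, t -> d / _ Z: no change
2. i, u -> 0 / V _: fires at position(s) 8: vutebgegpe
surface: vutebgegpe


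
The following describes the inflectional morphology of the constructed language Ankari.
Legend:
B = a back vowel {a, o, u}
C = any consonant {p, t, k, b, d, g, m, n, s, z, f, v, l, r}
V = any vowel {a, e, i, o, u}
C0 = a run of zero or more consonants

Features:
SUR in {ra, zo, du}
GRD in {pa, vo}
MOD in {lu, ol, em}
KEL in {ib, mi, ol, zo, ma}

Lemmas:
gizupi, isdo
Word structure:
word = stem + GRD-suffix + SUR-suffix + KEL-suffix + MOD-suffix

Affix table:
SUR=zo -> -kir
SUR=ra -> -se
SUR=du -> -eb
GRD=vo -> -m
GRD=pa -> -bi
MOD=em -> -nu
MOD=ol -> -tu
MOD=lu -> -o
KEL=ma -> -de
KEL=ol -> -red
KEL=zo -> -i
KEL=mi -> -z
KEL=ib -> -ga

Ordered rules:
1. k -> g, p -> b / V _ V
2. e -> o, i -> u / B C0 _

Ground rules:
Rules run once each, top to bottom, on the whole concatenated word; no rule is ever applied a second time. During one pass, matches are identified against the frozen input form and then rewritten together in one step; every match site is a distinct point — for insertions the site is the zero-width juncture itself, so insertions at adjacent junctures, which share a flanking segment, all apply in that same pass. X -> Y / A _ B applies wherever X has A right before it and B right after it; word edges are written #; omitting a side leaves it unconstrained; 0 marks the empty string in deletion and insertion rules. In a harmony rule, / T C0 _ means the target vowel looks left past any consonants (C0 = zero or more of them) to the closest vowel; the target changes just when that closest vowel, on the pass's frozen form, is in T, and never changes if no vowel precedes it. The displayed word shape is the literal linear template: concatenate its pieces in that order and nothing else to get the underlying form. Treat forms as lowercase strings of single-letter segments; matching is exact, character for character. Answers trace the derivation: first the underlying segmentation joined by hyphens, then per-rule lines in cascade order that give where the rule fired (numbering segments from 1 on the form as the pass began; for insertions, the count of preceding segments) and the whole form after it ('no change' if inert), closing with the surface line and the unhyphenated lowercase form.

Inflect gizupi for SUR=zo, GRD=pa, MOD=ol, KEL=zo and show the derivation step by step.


underlying: gizupi-bi-kir-i-tu
1. k -> g, p -> b / V _ V: fires at position(s) 5, 9: gizubibigiritu
2. e -> o, i -> u / B C0 _: fires at position(s) 6: gizububigiritu
surface: gizububigiritu


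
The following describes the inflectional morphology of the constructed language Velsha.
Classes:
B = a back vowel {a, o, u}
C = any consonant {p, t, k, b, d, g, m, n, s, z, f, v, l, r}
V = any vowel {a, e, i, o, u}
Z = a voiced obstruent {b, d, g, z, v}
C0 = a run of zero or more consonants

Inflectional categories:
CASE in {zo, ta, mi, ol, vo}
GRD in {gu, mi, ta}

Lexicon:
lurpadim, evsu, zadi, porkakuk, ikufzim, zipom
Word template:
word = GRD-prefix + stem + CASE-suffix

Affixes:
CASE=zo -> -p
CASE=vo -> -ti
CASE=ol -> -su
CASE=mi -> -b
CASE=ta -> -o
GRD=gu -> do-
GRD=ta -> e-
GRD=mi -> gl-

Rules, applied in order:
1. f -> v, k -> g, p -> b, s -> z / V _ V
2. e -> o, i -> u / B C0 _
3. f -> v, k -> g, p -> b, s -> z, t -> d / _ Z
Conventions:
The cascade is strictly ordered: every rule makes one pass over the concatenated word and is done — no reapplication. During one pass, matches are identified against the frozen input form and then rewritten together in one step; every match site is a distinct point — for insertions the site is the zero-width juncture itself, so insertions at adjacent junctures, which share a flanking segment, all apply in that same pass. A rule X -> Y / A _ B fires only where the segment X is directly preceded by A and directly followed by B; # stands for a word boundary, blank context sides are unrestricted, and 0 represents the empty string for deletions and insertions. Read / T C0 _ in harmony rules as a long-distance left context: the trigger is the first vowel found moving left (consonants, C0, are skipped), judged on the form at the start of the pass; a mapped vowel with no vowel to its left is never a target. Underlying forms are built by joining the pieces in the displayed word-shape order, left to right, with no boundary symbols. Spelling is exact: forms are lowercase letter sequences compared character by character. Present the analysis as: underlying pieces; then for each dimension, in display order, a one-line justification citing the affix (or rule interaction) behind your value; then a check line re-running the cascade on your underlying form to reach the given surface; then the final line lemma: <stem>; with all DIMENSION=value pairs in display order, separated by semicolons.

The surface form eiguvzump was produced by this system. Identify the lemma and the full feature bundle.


underlying: e-ikufzim-p
CASE=zo - signalled by the affix -p
GRD=ta - signalled by the affix e-
check: eikufzimp -> eigufzimp -> eigufzump -> eiguvzump
lemma: ikufzim; CASE=zo; GRD=ta


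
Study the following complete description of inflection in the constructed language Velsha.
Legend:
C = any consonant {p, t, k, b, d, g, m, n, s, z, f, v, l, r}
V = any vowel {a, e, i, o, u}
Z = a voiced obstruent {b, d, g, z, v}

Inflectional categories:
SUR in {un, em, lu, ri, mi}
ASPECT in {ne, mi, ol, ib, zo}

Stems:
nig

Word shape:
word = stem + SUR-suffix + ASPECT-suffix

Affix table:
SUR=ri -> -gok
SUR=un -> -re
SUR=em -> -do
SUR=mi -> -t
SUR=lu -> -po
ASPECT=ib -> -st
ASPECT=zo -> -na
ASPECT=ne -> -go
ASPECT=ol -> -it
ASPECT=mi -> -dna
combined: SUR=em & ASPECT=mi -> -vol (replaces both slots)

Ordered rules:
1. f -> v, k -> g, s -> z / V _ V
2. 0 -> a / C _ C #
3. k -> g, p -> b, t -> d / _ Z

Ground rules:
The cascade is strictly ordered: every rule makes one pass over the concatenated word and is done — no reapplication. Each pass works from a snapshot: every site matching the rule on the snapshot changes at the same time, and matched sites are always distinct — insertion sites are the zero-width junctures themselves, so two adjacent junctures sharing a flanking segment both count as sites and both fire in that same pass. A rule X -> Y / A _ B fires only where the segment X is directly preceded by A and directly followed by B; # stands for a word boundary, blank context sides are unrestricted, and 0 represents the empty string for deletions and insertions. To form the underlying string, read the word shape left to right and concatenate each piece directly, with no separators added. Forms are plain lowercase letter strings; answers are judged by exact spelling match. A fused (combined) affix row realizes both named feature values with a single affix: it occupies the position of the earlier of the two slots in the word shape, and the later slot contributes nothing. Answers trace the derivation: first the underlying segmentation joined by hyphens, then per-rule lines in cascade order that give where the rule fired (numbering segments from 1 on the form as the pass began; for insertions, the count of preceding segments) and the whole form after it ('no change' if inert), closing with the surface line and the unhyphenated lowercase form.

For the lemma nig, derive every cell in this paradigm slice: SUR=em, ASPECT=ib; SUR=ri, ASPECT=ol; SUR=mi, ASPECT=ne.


cell SUR=em, ASPECT=ib:
underlying: nig-do-st
1. f -> v, k -> g, s -> z / V _ V: no change
2. 0 -> a / C _ C #: inserts after position(s) 6: nigdosat
3. k -> g, p -> b, t -> d / _ Z: no change
surface: nigdosat

cell SUR=ri, ASPECT=ol:
underlying: nig-gok-it
1. f -> v, k -> g, s -> z / V _ V: fires at position(s) 6: niggogit
2. 0 -> a / C _ C #: no change
3. k -> g, p -> b, t -> d / _ Z: no change
surface: niggogit

cell SUR=mi, ASPECT=ne:
underlying: nig-t-go
1. f -> v, k -> g, s -> z / V _ V: no change
2. 0 -> a / C _ C #: no change
3. k -> g, p -> b, t -> d / _ Z: fires at position(s) 4: nigdgo
surface: nigdgo


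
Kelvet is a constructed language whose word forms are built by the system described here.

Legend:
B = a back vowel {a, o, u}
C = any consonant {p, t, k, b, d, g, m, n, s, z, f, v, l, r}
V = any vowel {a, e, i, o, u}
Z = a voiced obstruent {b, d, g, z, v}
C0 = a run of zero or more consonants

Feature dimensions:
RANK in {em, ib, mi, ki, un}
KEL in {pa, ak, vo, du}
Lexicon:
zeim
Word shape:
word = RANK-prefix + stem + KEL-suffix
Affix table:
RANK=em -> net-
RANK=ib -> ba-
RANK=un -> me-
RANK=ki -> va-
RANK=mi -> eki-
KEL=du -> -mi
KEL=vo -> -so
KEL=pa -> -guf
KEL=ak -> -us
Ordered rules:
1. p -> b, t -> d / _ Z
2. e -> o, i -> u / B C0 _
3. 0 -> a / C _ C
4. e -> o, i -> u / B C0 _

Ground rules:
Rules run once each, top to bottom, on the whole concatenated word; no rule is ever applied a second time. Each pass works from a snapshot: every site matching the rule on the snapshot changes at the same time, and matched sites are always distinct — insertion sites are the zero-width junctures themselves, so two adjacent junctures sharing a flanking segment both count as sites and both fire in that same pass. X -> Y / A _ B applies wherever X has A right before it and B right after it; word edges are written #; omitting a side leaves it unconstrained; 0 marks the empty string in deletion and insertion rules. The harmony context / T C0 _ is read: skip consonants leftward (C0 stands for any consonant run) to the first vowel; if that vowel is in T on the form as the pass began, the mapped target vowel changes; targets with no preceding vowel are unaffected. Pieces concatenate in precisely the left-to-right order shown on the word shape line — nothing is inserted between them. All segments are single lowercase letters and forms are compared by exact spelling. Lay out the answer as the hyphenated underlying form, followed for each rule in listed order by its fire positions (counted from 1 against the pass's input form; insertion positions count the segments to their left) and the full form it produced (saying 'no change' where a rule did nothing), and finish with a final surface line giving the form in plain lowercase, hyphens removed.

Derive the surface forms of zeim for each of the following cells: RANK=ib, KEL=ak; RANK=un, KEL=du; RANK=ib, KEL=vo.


cell RANK=ib, KEL=ak:
underlying: ba-zeim-us
1. p -> b, t -> d / _ Z: no change
2. e -> o, i -> u / B C0 _: fires at position(s) 4: bazoimus
3. 0 -> a / C _ C: no change
4. e -> o, i -> u / B C0 _: fires at position(s) 5: bazoumus
surface: bazoumus

cell RANK=un, KEL=du:
underlying: me-zeim-mi
1. p -> b, t -> d / _ Z: no change
2. e -> o, i -> u / B C0 _: no change
3. 0 -> a / C _ C: inserts after position(s) 6: mezeimami
4. e -> o, i -> u / B C0 _: fires at position(s) 9: mezeimamu
surface: mezeimamu

cell RANK=ib, KEL=vo:
underlying: ba-zeim-so
1. p -> b, t -> d / _ Z: no change
2. e -> o, i -> u / B C0 _: fires at position(s) 4: bazoimso
3. 0 -> a / C _ C: inserts after position(s) 6: bazoimaso
4. e -> o, i -> u / B C0 _: fires at position(s) 5: bazoumaso
surface: bazoumaso


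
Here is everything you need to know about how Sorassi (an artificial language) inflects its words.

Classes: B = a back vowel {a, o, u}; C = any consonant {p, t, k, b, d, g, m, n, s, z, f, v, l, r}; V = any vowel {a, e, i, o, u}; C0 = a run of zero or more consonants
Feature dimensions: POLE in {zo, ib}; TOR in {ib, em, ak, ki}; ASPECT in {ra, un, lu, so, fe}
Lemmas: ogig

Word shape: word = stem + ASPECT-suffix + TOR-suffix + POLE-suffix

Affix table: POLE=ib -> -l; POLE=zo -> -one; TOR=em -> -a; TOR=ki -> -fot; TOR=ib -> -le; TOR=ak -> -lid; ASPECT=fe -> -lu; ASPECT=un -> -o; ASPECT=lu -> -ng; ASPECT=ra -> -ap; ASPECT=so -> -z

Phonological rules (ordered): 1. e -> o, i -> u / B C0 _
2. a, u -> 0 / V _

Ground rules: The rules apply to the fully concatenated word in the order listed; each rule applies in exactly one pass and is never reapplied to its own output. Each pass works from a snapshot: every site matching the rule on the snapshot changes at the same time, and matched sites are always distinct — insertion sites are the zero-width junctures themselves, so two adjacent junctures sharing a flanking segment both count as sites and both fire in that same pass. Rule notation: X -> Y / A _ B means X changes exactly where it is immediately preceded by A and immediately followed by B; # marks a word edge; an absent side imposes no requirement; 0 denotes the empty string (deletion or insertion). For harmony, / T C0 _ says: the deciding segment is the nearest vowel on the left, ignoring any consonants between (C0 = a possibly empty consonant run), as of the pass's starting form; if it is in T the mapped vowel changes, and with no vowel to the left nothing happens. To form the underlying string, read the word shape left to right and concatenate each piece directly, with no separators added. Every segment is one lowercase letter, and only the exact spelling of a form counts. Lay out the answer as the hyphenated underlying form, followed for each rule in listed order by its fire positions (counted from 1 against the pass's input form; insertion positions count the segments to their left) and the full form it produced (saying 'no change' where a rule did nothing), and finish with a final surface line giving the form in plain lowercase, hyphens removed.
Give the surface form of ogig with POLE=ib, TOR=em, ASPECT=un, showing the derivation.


underlying: ogig-o-a-l
1. e -> o, i -> u / B C0 _: fires at position(s) 3: ogugoal
2. a, u -> 0 / V _: fires at position(s) 6: ogugol
surface: ogugol
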